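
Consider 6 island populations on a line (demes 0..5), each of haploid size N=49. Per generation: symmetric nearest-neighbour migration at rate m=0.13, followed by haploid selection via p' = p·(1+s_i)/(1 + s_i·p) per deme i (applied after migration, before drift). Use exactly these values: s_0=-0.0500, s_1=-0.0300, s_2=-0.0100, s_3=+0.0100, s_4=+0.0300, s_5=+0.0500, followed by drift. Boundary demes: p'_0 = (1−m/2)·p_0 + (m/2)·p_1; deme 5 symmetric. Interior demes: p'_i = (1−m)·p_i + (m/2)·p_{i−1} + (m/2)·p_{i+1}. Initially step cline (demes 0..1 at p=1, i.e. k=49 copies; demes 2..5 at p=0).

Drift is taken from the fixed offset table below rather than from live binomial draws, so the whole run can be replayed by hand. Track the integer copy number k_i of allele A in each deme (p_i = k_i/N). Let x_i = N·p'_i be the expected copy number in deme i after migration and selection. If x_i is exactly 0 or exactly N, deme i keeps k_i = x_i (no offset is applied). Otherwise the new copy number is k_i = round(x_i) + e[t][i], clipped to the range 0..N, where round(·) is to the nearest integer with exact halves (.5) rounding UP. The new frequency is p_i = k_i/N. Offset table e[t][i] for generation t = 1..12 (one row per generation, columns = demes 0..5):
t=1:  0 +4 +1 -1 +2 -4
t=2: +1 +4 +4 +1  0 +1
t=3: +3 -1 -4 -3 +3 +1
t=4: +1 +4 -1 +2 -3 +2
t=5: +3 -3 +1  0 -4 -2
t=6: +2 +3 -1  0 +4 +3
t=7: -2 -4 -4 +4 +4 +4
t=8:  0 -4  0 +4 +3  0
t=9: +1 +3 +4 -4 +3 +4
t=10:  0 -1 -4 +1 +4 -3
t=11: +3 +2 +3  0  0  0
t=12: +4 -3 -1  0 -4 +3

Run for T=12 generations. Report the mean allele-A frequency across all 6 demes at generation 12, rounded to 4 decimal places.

t=0: k=[49 49 0 0 0 0]
t=1: x=[49.0000 45.7231 3.1552 0.0000 0.0000 0.0000] k=[49 49 4 0 0 0]
t=2: x=[49.0000 45.9901 6.6073 0.2626 0.0000 0.0000] k=[49 49 11 1 0 0]
t=3: x=[49.0000 46.4576 12.7251 1.6003 0.0669 0.0000] k=[49 45 9 0 3 0]
t=4: x=[48.7264 42.7559 10.6709 0.7877 2.6840 0.2047] k=[49 47 10 3 0 2]
t=5: x=[48.8632 44.6046 11.8594 3.2904 0.3347 1.9598] k=[49 42 13 3 0 0]
t=6: x=[48.5213 40.3553 14.1337 3.4871 0.2008 0.0000] k=[49 43 13 3 4 0]
t=7: x=[48.5896 41.2432 14.1984 3.7493 3.7768 0.2729] k=[47 37 10 8 8 4]
t=8: x=[46.2184 35.6005 11.5361 8.1977 7.9346 4.4536] k=[46 32 12 12 11 4]
t=9: x=[44.9014 31.2668 13.2028 12.0251 10.8578 4.6566] k=[46 34 17 8 14 9]
t=10: x=[45.0371 33.3524 17.4070 9.0482 13.5732 9.6990] k=[45 32 13 10 18 7]
t=11: x=[43.9264 31.2668 13.9395 10.7985 17.0925 8.0375] k=[47 33 17 11 17 8]
t=12: x=[45.9464 32.5387 17.5367 11.8693 16.3454 8.9360] k=[49 30 17 12 12 12]

0.4490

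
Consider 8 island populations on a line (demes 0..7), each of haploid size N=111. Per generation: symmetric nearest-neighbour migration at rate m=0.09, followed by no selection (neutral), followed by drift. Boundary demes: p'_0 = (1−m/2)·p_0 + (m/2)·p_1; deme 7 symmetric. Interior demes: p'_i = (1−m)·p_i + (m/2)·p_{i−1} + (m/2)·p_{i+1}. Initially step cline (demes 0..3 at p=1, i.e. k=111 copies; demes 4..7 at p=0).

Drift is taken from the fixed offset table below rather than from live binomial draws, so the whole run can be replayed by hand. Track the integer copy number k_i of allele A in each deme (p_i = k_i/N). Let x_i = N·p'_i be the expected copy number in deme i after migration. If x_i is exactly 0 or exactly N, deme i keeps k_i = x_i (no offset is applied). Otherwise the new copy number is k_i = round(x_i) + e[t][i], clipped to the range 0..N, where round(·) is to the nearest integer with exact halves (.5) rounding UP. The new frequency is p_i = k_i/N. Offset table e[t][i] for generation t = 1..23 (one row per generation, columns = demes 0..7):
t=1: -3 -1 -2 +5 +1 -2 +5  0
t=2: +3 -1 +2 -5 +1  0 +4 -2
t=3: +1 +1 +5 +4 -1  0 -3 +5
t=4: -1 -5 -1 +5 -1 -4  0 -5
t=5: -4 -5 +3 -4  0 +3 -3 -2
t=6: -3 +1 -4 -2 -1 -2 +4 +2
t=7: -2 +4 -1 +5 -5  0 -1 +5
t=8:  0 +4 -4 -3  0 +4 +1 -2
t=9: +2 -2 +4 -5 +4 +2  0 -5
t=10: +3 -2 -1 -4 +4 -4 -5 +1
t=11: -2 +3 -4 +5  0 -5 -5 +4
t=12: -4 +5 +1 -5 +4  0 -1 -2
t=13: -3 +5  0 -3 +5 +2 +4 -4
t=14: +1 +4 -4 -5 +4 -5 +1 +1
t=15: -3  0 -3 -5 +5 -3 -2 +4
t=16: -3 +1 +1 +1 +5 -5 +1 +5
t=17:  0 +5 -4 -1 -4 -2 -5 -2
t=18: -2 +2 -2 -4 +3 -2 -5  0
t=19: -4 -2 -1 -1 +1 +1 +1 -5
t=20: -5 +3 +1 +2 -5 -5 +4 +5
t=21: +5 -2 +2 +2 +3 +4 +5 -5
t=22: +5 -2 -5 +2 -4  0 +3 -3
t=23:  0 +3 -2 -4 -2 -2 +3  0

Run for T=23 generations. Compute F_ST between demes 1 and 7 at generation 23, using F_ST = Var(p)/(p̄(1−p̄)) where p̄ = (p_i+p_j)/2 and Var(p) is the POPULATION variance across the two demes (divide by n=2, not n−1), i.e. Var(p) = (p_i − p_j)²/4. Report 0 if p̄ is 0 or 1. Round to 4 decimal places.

0.8478

t=0: k=[111 111 111 111 0 0 0 0]
t=1: x=[111.0000 111.0000 111.0000 106.0050 4.9950 0.0000 0.0000 0.0000] k=[111 111 111 111 6 0 0 0]
t=2: x=[111.0000 111.0000 111.0000 106.2750 10.4550 0.2700 0.0000 0.0000] k=[111 111 111 101 11 0 0 0]
t=3: x=[111.0000 111.0000 110.5500 97.4000 14.5550 0.4950 0.0000 0.0000] k=[111 111 111 101 14 0 0 0]
t=4: x=[111.0000 111.0000 110.5500 97.5350 17.2850 0.6300 0.0000 0.0000] k=[111 111 110 103 16 0 0 0]
t=5: x=[111.0000 110.9550 109.7300 99.4000 19.1950 0.7200 0.0000 0.0000] k=[111 106 111 95 19 4 0 0]
t=6: x=[110.7750 106.4500 110.0550 92.3000 21.7450 4.4950 0.1800 0.0000] k=[108 107 106 90 21 2 4 0]
t=7: x=[107.9550 107.0000 105.3250 87.6150 23.2500 2.9450 3.7300 0.1800] k=[106 111 104 93 18 3 3 5]
t=8: x=[106.2250 110.4600 103.8200 90.1200 20.7000 3.6750 3.0900 4.9100] k=[106 111 100 87 21 8 4 3]
t=9: x=[106.2250 110.2800 99.9100 84.6150 23.3850 8.4050 4.1350 3.0450] k=[108 108 104 80 27 10 4 0]
t=10: x=[108.0000 107.8200 103.1000 78.6950 28.6200 10.4950 4.0900 0.1800] k=[111 106 102 75 33 6 0 1]
t=11: x=[110.7750 106.0450 100.9650 74.3250 33.6750 6.9450 0.3150 0.9550] k=[109 109 97 79 34 2 0 5]
t=12: x=[109.0000 108.4600 96.7300 77.7850 34.5850 3.3500 0.3150 4.7750] k=[105 111 98 73 39 3 0 3]
t=13: x=[105.2700 110.1450 97.4600 72.5950 38.9100 4.4850 0.2700 2.8650] k=[102 111 97 70 44 6 4 0]
t=14: x=[102.4050 109.9650 96.4150 70.0450 43.4600 7.6200 3.9100 0.1800] k=[103 111 92 65 47 3 5 1]
t=15: x=[103.3600 109.7850 91.6400 65.4050 45.8300 5.0700 4.7300 1.1800] k=[100 110 89 60 51 2 3 5]
t=16: x=[100.4500 108.6050 88.6400 60.9000 49.2000 4.2500 3.0450 4.9100] k=[97 110 90 62 54 0 4 10]
t=17: x=[97.5850 108.5150 89.6400 62.9000 51.9300 2.6100 4.0900 9.7300] k=[98 111 86 62 48 1 0 8]
t=18: x=[98.5850 109.2900 86.0450 62.4500 46.5150 3.0700 0.4050 7.6400] k=[97 111 84 58 50 1 0 8]
t=19: x=[97.6300 109.1550 84.0450 58.8100 48.1550 3.1600 0.4050 7.6400] k=[94 107 83 58 49 4 1 3]
t=20: x=[94.5850 105.3350 82.9550 58.7200 47.3800 5.8900 1.2250 2.9100] k=[90 108 84 61 42 1 5 8]
t=21: x=[90.8100 106.1100 84.0450 61.1800 41.0100 3.0250 4.9550 7.8650] k=[96 104 86 63 44 7 10 3]
t=22: x=[96.3600 102.8300 85.7750 63.1800 43.1900 8.8000 9.5500 3.3150] k=[101 101 81 65 39 9 13 0]
t=23: x=[101.0000 100.1000 81.1800 64.5500 38.8200 10.5300 12.2350 0.5850] k=[101 103 79 61 37 9 15 1]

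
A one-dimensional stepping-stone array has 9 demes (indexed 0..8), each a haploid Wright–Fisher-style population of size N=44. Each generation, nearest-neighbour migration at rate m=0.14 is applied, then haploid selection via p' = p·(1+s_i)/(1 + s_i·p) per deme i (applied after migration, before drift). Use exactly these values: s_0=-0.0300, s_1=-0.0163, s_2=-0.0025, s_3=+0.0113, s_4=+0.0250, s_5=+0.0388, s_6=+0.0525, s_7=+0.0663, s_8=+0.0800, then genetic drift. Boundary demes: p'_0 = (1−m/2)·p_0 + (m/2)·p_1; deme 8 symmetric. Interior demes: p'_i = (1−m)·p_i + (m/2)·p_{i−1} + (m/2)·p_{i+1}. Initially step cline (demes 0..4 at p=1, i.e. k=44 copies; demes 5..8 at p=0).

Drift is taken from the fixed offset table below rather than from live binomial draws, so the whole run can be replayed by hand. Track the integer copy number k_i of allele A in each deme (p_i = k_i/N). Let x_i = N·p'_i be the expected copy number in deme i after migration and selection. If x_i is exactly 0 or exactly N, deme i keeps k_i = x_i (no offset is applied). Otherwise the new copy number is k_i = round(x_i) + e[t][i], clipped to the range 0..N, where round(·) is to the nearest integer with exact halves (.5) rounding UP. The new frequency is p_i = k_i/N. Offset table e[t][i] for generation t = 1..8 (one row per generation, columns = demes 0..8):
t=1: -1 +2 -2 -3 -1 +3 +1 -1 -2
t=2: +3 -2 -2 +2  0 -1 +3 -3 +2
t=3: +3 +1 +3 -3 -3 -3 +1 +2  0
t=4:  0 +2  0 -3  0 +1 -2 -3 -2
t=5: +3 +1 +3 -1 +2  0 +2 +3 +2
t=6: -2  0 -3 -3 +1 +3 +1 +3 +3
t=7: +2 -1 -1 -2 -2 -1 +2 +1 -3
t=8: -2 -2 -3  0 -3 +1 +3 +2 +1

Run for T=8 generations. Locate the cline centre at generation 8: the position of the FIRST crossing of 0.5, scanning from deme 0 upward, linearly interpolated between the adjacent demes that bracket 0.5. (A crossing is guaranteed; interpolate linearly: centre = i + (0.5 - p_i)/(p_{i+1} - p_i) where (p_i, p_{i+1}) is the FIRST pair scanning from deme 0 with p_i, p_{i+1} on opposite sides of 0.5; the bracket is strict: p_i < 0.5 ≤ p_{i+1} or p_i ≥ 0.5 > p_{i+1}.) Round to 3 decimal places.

4.444

t=0: k=[44 44 44 44 44 0 0 0 0]
t=1: x=[44.0000 44.0000 44.0000 44.0000 40.9900 3.1908 0.0000 0.0000 0.0000] k=[44 44 44 44 40 6 0 0 0]
t=2: x=[44.0000 44.0000 44.0000 43.7231 38.0286 8.2112 0.4418 0.0000 0.0000] k=[44 44 44 44 38 7 3 0 0]
t=3: x=[44.0000 44.0000 44.0000 43.5846 36.4064 9.1631 3.2194 0.2239 0.0000] k=[44 44 44 41 33 6 4 2 0]
t=4: x=[44.0000 44.0000 43.7895 40.6846 31.8879 7.9961 4.1900 2.1262 0.1512] k=[44 44 44 38 32 9 2 0 0]
t=5: x=[44.0000 44.0000 43.5790 38.0580 31.0369 10.4197 2.4665 0.1493 0.0000] k=[44 44 44 37 33 10 4 3 0]
t=6: x=[44.0000 44.0000 43.5088 37.2743 31.8879 11.5106 4.5547 3.0365 0.2267] k=[44 44 41 34 33 15 6 6 3]
t=7: x=[44.0000 43.7865 40.7124 34.5039 32.0264 16.0157 6.9233 6.1205 3.4467] k=[44 43 40 33 30 15 9 7 0]
t=8: x=[43.9278 42.8416 39.7103 33.3708 29.4019 16.0157 9.6602 7.0205 0.5287] k=[42 41 37 33 26 17 13 9 2]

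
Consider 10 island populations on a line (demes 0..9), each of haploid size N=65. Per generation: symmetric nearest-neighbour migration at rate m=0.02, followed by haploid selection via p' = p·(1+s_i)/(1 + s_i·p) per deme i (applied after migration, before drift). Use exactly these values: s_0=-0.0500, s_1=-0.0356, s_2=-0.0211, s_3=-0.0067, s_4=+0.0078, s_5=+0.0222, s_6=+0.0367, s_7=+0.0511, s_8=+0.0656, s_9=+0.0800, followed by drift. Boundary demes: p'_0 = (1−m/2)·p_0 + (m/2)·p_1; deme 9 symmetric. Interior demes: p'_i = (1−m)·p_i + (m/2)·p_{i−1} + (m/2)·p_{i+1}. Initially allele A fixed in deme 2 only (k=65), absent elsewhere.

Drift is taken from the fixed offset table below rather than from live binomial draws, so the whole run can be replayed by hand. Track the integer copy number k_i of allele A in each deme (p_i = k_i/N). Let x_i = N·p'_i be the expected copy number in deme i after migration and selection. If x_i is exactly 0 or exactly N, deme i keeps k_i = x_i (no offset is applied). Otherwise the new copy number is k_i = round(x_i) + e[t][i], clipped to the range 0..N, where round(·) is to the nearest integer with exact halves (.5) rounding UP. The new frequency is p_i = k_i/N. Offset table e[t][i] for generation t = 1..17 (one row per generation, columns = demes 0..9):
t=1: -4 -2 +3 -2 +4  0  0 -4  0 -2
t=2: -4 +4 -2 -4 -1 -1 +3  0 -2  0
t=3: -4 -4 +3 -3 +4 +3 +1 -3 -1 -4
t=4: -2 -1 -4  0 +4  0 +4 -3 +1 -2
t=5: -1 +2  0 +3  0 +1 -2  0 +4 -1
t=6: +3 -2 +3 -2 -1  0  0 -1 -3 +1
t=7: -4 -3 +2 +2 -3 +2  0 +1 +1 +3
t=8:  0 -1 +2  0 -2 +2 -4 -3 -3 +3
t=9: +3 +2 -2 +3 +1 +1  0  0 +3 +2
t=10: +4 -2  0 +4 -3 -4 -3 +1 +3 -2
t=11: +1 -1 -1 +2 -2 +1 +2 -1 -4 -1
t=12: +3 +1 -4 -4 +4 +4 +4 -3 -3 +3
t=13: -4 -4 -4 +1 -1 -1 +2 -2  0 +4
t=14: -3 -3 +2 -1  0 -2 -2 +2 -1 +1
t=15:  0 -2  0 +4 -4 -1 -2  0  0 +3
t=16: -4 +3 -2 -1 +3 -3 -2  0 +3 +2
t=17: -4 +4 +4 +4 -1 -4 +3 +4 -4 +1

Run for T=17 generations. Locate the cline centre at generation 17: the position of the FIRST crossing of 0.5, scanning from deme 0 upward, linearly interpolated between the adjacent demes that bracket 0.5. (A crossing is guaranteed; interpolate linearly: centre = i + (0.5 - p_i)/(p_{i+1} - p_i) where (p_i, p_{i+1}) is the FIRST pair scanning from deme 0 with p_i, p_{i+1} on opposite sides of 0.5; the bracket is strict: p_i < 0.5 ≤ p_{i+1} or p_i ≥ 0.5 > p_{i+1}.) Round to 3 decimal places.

t=0: k=[0 0 65 0 0 0 0 0 0 0]
t=1: x=[0.0000 0.6271 63.6726 0.6457 0.0000 0.0000 0.0000 0.0000 0.0000 0.0000] k=[0 0 65 0 0 0 0 0 0 0]
t=2: x=[0.0000 0.6271 63.6726 0.6457 0.0000 0.0000 0.0000 0.0000 0.0000 0.0000] k=[0 5 62 0 0 0 0 0 0 0]
t=3: x=[0.0475 5.3396 60.7256 0.6159 0.0000 0.0000 0.0000 0.0000 0.0000 0.0000] k=[0 1 64 0 0 0 0 0 0 0]
t=4: x=[0.0095 1.5637 62.6828 0.6358 0.0000 0.0000 0.0000 0.0000 0.0000 0.0000] k=[0 1 59 1 0 0 0 0 0 0]
t=5: x=[0.0095 1.5154 57.7030 1.5597 0.0101 0.0000 0.0000 0.0000 0.0000 0.0000] k=[0 4 58 5 0 0 0 0 0 0]
t=6: x=[0.0380 4.3505 56.7781 5.4464 0.0504 0.0000 0.0000 0.0000 0.0000 0.0000] k=[3 2 60 3 0 0 0 0 0 0]
t=7: x=[2.8470 2.5013 58.7302 3.5176 0.0302 0.0000 0.0000 0.0000 0.0000 0.0000] k=[0 0 61 6 0 0 0 0 0 0]
t=8: x=[0.0000 0.5885 59.7378 6.4508 0.0605 0.0000 0.0000 0.0000 0.0000 0.0000] k=[0 0 62 6 0 0 0 0 0 0]
t=9: x=[0.0000 0.5981 60.7358 6.4608 0.0605 0.0000 0.0000 0.0000 0.0000 0.0000] k=[0 3 59 9 1 0 0 0 0 0]
t=10: x=[0.0285 3.4109 57.8047 9.3660 1.0782 0.0102 0.0000 0.0000 0.0000 0.0000] k=[4 1 58 13 0 0 0 0 0 0]
t=11: x=[3.7831 1.5444 56.8289 13.2489 0.1310 0.0000 0.0000 0.0000 0.0000 0.0000] k=[5 1 56 15 0 0 0 0 0 0]
t=12: x=[4.7300 1.5347 54.8588 15.1816 0.1512 0.0000 0.0000 0.0000 0.0000 0.0000] k=[8 3 51 11 4 0 0 0 0 0]
t=13: x=[7.5990 3.4109 49.8739 11.2672 4.0595 0.0409 0.0000 0.0000 0.0000 0.0000] k=[4 0 46 12 3 0 0 0 0 0]
t=14: x=[3.7735 0.4823 44.9052 12.1833 3.0827 0.0307 0.0000 0.0000 0.0000 0.0000] k=[1 0 47 11 3 0 0 0 0 0]
t=15: x=[0.9412 0.4630 45.8835 11.2175 3.0727 0.0307 0.0000 0.0000 0.0000 0.0000] k=[1 0 46 15 0 0 0 0 0 0]
t=16: x=[0.9412 0.4534 44.9354 15.0820 0.1512 0.0000 0.0000 0.0000 0.0000 0.0000] k=[0 3 43 14 3 0 0 0 0 0]
t=17: x=[0.0285 3.2560 41.9940 14.1056 3.1029 0.0307 0.0000 0.0000 0.0000 0.0000] k=[0 7 46 18 2 0 0 0 0 0]

1.654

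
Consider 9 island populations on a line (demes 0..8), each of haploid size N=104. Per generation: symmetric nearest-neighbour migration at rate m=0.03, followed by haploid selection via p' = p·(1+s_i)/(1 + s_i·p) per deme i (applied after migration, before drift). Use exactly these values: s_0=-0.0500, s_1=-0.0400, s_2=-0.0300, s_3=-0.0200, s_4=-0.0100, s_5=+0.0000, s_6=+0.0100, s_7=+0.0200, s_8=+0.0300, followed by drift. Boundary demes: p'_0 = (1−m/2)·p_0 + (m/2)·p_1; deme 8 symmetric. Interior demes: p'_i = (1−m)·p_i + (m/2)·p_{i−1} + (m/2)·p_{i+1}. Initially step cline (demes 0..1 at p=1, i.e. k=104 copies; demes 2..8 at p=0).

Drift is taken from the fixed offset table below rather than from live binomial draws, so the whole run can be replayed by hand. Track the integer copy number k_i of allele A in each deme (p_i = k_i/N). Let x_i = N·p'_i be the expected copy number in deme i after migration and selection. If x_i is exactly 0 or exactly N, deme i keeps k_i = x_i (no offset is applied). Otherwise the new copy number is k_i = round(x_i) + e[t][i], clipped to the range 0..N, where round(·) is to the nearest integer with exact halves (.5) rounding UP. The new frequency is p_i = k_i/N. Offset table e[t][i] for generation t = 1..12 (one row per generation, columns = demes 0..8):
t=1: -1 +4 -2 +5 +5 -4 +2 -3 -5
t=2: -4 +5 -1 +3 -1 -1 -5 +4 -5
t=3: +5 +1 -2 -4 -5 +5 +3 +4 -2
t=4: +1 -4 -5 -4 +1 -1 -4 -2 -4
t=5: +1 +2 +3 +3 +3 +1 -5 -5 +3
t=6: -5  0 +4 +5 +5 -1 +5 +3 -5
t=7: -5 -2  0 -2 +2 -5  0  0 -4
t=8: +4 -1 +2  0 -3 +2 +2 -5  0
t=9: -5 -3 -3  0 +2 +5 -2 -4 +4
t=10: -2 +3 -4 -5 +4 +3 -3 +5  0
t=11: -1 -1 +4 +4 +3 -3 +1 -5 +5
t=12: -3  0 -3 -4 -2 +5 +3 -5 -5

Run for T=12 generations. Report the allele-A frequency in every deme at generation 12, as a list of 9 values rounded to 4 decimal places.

t=0: k=[104 104 0 0 0 0 0 0 0]
t=1: x=[104.0000 102.3760 1.5139 0.0000 0.0000 0.0000 0.0000 0.0000 0.0000] k=[104 104 0 0 0 0 0 0 0]
t=2: x=[104.0000 102.3760 1.5139 0.0000 0.0000 0.0000 0.0000 0.0000 0.0000] k=[104 104 1 0 0 0 0 0 0]
t=3: x=[104.0000 102.3916 2.4559 0.0147 0.0000 0.0000 0.0000 0.0000 0.0000] k=[104 103 0 0 0 0 0 0 0]
t=4: x=[103.9842 101.3673 1.4993 0.0000 0.0000 0.0000 0.0000 0.0000 0.0000] k=[104 97 0 0 0 0 0 0 0]
t=5: x=[103.8895 95.3311 1.4119 0.0000 0.0000 0.0000 0.0000 0.0000 0.0000] k=[104 97 4 0 0 0 0 0 0]
t=6: x=[103.8895 95.3932 5.1829 0.0588 0.0000 0.0000 0.0000 0.0000 0.0000] k=[99 95 9 5 0 0 0 0 0]
t=7: x=[98.6873 93.3872 9.9525 4.8900 0.0743 0.0000 0.0000 0.0000 0.0000] k=[94 91 10 3 2 0 0 0 0]
t=8: x=[93.4798 89.3229 10.8113 3.0300 1.9655 0.0300 0.0000 0.0000 0.0000] k=[97 88 13 3 0 2 0 0 0]
t=9: x=[96.5165 86.4217 13.6106 3.0447 0.0743 1.9400 0.0303 0.0000 0.0000] k=[92 83 11 3 2 7 0 0 0]
t=10: x=[91.3043 81.3399 11.6414 3.0447 2.0695 6.8200 0.1060 0.0000 0.0000] k=[89 84 8 0 6 10 0 0 0]
t=11: x=[88.2517 82.2409 8.7722 0.2058 5.9137 9.7900 0.1515 0.0000 0.0000] k=[87 81 13 4 9 7 1 0 0]
t=12: x=[86.1648 79.3096 13.5226 4.1291 8.8136 6.9400 1.0856 0.0153 0.0000] k=[83 79 11 0 7 12 4 0 0]

[0.7981, 0.7596, 0.1058, 0.0000, 0.0673, 0.1154, 0.0385, 0.0000, 0.0000]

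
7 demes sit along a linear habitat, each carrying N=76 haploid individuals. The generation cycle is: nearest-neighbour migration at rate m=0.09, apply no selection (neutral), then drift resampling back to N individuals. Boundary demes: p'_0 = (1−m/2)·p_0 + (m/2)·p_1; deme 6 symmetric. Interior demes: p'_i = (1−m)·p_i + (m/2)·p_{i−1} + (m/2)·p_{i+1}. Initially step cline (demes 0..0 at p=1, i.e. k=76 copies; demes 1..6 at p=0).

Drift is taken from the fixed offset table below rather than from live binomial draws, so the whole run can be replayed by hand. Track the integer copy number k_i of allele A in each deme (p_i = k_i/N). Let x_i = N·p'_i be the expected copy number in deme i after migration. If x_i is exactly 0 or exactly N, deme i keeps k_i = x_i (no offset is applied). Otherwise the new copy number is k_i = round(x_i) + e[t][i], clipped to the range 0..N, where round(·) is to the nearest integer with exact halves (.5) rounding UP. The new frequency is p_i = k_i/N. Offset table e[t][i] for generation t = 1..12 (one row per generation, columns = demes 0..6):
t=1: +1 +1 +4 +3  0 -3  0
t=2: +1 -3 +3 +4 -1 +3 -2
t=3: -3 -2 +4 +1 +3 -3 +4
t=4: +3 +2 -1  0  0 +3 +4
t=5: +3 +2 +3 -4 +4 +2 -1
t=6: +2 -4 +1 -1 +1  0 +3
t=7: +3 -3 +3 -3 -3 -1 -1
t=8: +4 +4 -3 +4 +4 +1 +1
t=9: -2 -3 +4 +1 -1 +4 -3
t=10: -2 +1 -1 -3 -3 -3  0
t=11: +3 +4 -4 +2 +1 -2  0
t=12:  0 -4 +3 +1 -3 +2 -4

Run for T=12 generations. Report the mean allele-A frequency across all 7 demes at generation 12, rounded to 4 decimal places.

t=0: k=[76 0 0 0 0 0 0]
t=1: x=[72.5800 3.4200 0.0000 0.0000 0.0000 0.0000 0.0000] k=[74 4 0 0 0 0 0]
t=2: x=[70.8500 6.9700 0.1800 0.0000 0.0000 0.0000 0.0000] k=[72 4 3 0 0 0 0]
t=3: x=[68.9400 7.0150 2.9100 0.1350 0.0000 0.0000 0.0000] k=[66 5 7 1 0 0 0]
t=4: x=[63.2550 7.8350 6.6400 1.2250 0.0450 0.0000 0.0000] k=[66 10 6 1 0 0 0]
t=5: x=[63.4800 12.3400 5.9550 1.1800 0.0450 0.0000 0.0000] k=[66 14 9 0 4 0 0]
t=6: x=[63.6600 16.1150 8.8200 0.5850 3.6400 0.1800 0.0000] k=[66 12 10 0 5 0 0]
t=7: x=[63.5700 14.3400 9.6400 0.6750 4.5500 0.2250 0.0000] k=[67 11 13 0 2 0 0]
t=8: x=[64.4800 13.6100 12.3250 0.6750 1.8200 0.0900 0.0000] k=[68 18 9 5 6 1 0]
t=9: x=[65.7500 19.8450 9.2250 5.2250 5.7300 1.1800 0.0450] k=[64 17 13 6 5 5 0]
t=10: x=[61.8850 18.9350 12.8650 6.2700 5.0450 4.7750 0.2250] k=[60 20 12 3 2 2 0]
t=11: x=[58.2000 21.4400 11.9550 3.3600 2.0450 1.9100 0.0900] k=[61 25 8 5 3 0 0]
t=12: x=[59.3800 25.8550 8.6300 5.0450 2.9550 0.1350 0.0000] k=[59 22 12 6 0 2 0]

0.1898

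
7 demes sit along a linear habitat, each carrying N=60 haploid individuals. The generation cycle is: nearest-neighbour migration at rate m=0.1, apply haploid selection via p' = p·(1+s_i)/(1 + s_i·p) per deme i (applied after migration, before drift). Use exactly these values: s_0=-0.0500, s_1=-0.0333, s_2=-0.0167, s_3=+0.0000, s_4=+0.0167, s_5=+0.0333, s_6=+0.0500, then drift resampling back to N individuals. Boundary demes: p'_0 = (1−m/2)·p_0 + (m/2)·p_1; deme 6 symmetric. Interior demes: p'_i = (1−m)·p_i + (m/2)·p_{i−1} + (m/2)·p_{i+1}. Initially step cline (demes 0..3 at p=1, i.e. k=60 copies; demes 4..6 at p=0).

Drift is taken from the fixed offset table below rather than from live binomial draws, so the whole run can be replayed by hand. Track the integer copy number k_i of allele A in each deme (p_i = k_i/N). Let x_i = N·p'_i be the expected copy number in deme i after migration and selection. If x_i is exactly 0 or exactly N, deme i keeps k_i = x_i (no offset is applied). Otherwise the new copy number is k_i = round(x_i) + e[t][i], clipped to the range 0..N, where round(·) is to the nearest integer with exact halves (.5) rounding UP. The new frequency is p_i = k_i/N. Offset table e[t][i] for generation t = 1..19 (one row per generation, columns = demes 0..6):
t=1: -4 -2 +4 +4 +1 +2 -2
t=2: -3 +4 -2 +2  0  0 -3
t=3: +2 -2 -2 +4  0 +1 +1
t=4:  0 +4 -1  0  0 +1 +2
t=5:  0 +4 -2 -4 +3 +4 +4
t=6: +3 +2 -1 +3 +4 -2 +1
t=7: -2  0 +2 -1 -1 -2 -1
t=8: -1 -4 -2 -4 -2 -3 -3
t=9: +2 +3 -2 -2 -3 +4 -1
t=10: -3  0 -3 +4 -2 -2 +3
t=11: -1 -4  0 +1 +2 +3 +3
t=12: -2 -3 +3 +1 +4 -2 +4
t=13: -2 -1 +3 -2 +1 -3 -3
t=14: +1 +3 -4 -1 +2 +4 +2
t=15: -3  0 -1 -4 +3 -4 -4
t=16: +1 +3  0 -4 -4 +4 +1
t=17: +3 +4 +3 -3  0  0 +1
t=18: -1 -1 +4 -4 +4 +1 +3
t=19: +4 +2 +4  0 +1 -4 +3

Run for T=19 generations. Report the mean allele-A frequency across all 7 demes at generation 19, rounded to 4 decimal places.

0.6262

t=0: k=[60 60 60 60 0 0 0]
t=1: x=[60.0000 60.0000 60.0000 57.0000 3.0476 0.0000 0.0000] k=[60 60 60 60 4 0 0]
t=2: x=[60.0000 60.0000 60.0000 57.2000 6.6979 0.2066 0.0000] k=[60 60 60 59 7 0 0]
t=3: x=[60.0000 60.0000 59.9492 56.4500 9.3803 0.3616 0.0000] k=[60 60 58 60 9 1 0]
t=4: x=[60.0000 59.8966 58.1704 57.3500 11.3011 1.3939 0.0525] k=[60 60 57 57 11 2 2]
t=5: x=[60.0000 59.8448 57.1039 54.7000 13.0180 2.5281 2.0965] k=[60 60 55 51 16 7 6]
t=6: x=[60.0000 59.7414 54.9730 49.4500 17.5046 7.6151 6.3206] k=[60 60 54 52 22 6 7]
t=7: x=[60.0000 59.6897 54.1112 50.6000 22.9342 7.0513 7.2555] k=[60 60 56 50 22 5 6]
t=8: x=[60.0000 59.7931 55.8352 48.9000 22.7836 6.0766 6.2167] k=[60 56 54 45 21 3 3]
t=9: x=[59.7895 55.9747 53.5537 44.2500 21.5281 4.0212 3.1421] k=[60 59 52 42 19 8 2]
t=10: x=[59.9474 58.6562 51.7307 41.3500 19.8192 8.4859 2.4104] k=[57 59 49 45 18 6 5]
t=11: x=[56.9551 58.3464 49.1511 43.8500 18.9642 6.7436 5.2803] k=[56 54 49 45 21 10 8]
t=12: x=[55.6997 53.6605 48.8984 44.0000 21.8797 10.7357 8.4480] k=[54 51 52 45 26 9 12]
t=13: x=[53.5611 50.9426 51.4776 44.4000 26.3445 10.2760 12.3208] k=[52 50 54 42 27 7 9]
t=14: x=[51.5338 50.0214 53.0978 41.8500 26.9957 8.3323 9.2762] k=[53 53 49 41 29 12 11]
t=15: x=[52.6765 52.5826 48.6458 40.8000 28.9981 13.1329 11.4966] k=[50 53 48 37 32 9 7]
t=16: x=[49.7204 52.3775 47.5345 37.3000 31.3480 10.3271 7.4112] k=[51 55 48 33 27 14 8]
t=17: x=[50.8078 54.2771 47.4335 33.4500 26.8956 14.7107 8.6551] k=[54 58 50 30 27 15 10]
t=18: x=[53.9256 57.3144 49.2522 30.8500 26.7954 15.7272 10.6713] k=[53 56 53 27 31 17 14]
t=19: x=[52.8325 55.5628 51.7307 28.5000 30.3484 17.9595 14.6843] k=[57 58 56 29 31 14 18]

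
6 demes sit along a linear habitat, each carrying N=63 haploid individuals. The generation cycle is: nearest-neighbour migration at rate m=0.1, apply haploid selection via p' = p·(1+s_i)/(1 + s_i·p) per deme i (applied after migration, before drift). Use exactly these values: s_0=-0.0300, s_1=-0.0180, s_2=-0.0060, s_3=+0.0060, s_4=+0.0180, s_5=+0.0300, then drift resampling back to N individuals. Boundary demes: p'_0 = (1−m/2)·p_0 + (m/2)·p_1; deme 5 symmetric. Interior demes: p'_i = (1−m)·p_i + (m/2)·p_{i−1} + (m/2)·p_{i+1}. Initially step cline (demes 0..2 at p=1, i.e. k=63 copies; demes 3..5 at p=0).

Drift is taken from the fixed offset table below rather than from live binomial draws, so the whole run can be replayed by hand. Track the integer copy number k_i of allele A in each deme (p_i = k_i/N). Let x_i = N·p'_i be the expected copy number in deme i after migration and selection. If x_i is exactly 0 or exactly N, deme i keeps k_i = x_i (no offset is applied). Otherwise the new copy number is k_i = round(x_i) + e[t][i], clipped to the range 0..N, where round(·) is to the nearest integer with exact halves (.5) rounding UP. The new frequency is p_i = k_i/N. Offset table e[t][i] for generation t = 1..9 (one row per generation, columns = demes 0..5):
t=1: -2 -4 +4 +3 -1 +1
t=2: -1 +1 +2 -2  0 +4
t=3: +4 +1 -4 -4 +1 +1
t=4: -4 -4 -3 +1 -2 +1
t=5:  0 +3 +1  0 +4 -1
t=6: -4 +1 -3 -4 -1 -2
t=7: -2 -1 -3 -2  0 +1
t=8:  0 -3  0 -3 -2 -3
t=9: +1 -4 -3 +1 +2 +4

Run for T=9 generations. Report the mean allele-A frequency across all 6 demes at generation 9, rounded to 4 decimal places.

t=0: k=[63 63 63 0 0 0]
t=1: x=[63.0000 63.0000 59.8319 3.1679 0.0000 0.0000] k=[63 63 63 6 0 0]
t=2: x=[63.0000 63.0000 60.1336 8.5943 0.3054 0.0000] k=[63 63 62 7 0 0]
t=3: x=[63.0000 62.9491 59.2790 9.4479 0.3563 0.0000] k=[63 63 55 5 1 0]
t=4: x=[63.0000 62.5927 52.8489 7.3387 1.1703 0.0515] k=[63 59 50 8 0 1]
t=5: x=[62.7938 58.6774 48.2822 9.7492 0.4580 0.9781] k=[63 62 49 10 4 0]
t=6: x=[62.9485 61.3714 47.6302 11.7069 4.1689 0.2060] k=[59 62 45 8 3 0]
t=7: x=[59.0384 60.9645 43.9200 9.6488 3.1530 0.1545] k=[57 60 41 8 3 1]
t=8: x=[56.9863 58.8298 40.2125 9.4479 3.2038 1.1324] k=[57 56 40 6 1 0]
t=9: x=[56.7814 55.1257 39.0107 7.4894 1.2212 0.0515] k=[58 51 36 8 3 4]

0.4233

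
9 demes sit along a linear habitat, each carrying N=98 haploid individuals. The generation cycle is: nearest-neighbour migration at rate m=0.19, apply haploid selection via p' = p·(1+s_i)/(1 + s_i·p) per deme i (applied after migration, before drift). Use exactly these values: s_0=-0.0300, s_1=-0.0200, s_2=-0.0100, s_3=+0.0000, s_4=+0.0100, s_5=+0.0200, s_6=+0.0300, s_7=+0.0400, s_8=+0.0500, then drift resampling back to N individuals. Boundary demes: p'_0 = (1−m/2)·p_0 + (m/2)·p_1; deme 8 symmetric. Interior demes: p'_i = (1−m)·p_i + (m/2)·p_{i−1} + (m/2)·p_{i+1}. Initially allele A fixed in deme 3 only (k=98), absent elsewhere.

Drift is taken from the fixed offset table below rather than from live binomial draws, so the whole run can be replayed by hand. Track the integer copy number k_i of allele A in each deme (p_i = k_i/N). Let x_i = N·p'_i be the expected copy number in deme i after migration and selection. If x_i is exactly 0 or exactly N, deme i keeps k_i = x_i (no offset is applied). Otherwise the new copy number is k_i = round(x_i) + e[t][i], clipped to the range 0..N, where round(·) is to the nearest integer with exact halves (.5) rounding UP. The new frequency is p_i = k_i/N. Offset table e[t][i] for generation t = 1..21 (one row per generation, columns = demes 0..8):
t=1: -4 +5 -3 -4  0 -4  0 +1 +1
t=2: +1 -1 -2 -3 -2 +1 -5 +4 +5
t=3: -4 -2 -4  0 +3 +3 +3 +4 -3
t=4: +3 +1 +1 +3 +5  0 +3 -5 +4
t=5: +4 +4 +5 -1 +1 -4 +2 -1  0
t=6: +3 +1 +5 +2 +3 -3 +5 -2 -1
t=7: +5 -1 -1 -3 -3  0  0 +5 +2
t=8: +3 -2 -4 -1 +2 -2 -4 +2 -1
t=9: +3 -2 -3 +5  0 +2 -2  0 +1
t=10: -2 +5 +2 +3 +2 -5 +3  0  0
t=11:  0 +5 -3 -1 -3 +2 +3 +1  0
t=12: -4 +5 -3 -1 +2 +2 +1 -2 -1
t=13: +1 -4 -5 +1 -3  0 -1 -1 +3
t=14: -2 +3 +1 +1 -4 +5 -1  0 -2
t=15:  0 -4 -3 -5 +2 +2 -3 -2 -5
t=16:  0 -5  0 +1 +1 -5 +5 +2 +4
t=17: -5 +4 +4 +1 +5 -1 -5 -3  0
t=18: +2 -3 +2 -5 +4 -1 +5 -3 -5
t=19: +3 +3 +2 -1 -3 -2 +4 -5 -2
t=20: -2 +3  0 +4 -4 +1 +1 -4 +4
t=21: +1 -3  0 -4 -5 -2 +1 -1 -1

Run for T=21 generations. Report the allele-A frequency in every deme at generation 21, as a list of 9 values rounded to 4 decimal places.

[0.1020, 0.1224, 0.1939, 0.1735, 0.1429, 0.1531, 0.1735, 0.0102, 0.0000]

t=0: k=[0 0 0 98 0 0 0 0 0]
t=1: x=[0.0000 0.0000 9.2257 79.3800 9.3942 0.0000 0.0000 0.0000 0.0000] k=[0 0 6 75 9 0 0 0 0]
t=2: x=[0.0000 0.5587 11.8797 62.1750 14.5378 0.8719 0.0000 0.0000 0.0000] k=[0 0 10 59 13 2 0 0 0]
t=3: x=[0.0000 0.9312 13.5870 49.9750 16.4608 2.9104 0.1957 0.0000 0.0000] k=[0 0 10 50 19 6 3 0 0]
t=4: x=[0.0000 0.9312 12.7382 43.2550 20.8730 7.0790 3.0872 0.2964 0.0000] k=[0 2 14 46 26 7 6 0 0]
t=5: x=[0.1843 2.8927 15.7666 41.0600 26.2860 8.8684 5.6811 0.5927 0.0000] k=[4 7 21 40 27 5 8 0 0]
t=6: x=[4.1619 7.8971 21.3069 36.9600 26.3362 7.5112 7.1484 0.7902 0.0000] k=[7 9 26 39 29 5 12 0 0]
t=7: x=[6.9897 10.2383 25.4303 36.8150 27.8680 8.0908 10.4682 1.1850 0.0000] k=[12 9 24 34 25 8 10 6 0]
t=8: x=[11.4044 10.5188 23.3458 32.1950 24.4220 9.9811 9.6849 6.0281 0.5983] k=[14 9 19 31 26 8 6 8 0]
t=9: x=[13.1738 10.2383 19.0354 29.3850 24.9496 9.6916 6.5586 7.3110 0.7977] k=[16 8 16 34 25 12 5 7 2]
t=10: x=[14.8521 9.3478 16.8096 31.4350 24.8039 12.7886 6.0199 6.5714 2.5955] k=[13 14 19 34 27 8 9 7 3]
t=11: x=[12.7533 14.1339 19.7908 31.9100 26.0499 10.0776 8.9526 7.0628 3.5429] k=[13 19 17 31 23 12 12 8 4]
t=12: x=[13.2178 17.9420 18.3695 28.9100 22.8891 13.2706 11.9262 8.2929 4.5887] k=[9 23 15 28 25 15 13 6 4]
t=13: x=[10.0519 20.5796 16.8543 26.4800 24.5175 16.0237 12.8515 6.7162 4.3901] k=[11 17 12 27 22 16 12 6 7]
t=14: x=[11.2628 15.6870 13.7805 25.1000 22.0747 16.4594 12.1205 6.9128 7.2248] k=[9 19 15 26 18 21 11 7 5]
t=15: x=[9.6810 17.3793 16.2880 24.1950 19.1981 20.0793 11.8750 7.4557 5.4351] k=[10 13 13 19 21 22 9 5 0]
t=16: x=[10.0080 12.4931 13.4529 18.6200 21.0691 20.9948 10.1201 5.0910 0.4986] k=[10 7 13 20 22 16 15 7 4]
t=17: x=[9.4517 7.7103 12.9814 19.5250 21.4060 16.7482 14.7005 7.7504 4.4894] k=[4 12 17 21 26 16 10 5 4]
t=18: x=[4.6239 11.5082 16.7649 21.0950 24.7587 16.6519 10.3658 5.5829 4.2908] k=[7 9 19 16 29 16 15 3 0]
t=19: x=[6.9897 9.5839 17.6193 17.5200 26.7230 17.4219 14.3125 4.0029 0.2992] k=[10 13 20 17 24 15 18 0 0]
t=20: x=[10.0080 13.1483 18.8962 17.9500 22.6528 16.4088 16.4048 1.7772 0.0000] k=[8 16 19 22 19 17 17 0 0]
t=21: x=[8.5200 15.2629 18.8465 21.4300 19.2484 17.4725 15.7723 1.6785 0.0000] k=[10 12 19 17 14 15 17 1 0]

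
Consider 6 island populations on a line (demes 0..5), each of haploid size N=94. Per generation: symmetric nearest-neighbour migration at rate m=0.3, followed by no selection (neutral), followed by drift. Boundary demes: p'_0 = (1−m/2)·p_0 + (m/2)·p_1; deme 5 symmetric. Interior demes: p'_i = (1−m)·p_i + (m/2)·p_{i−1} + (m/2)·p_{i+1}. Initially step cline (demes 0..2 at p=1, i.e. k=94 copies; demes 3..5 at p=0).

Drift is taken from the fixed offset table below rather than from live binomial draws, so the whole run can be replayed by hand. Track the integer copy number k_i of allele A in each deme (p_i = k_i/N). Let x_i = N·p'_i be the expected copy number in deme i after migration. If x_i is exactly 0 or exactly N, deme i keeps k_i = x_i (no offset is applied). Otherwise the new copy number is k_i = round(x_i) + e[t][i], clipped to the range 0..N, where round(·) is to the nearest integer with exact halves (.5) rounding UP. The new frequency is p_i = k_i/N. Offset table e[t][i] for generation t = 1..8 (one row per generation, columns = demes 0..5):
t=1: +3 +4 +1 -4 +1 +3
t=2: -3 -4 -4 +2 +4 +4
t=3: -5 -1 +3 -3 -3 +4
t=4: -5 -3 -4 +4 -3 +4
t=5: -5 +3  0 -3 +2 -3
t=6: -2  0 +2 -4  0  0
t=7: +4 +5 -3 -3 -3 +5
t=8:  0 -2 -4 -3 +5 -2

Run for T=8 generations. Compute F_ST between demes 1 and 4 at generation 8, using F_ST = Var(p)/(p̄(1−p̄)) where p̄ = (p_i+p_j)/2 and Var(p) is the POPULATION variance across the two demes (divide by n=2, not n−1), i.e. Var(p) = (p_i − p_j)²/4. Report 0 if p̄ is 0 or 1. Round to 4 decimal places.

0.3427

t=0: k=[94 94 94 0 0 0]
t=1: x=[94.0000 94.0000 79.9000 14.1000 0.0000 0.0000] k=[94 94 81 10 0 0]
t=2: x=[94.0000 92.0500 72.3000 19.1500 1.5000 0.0000] k=[94 88 68 21 6 0]
t=3: x=[93.1000 85.9000 63.9500 25.8000 7.3500 0.9000] k=[88 85 67 23 4 5]
t=4: x=[87.5500 82.7500 63.1000 26.7500 7.0000 4.8500] k=[83 80 59 31 4 9]
t=5: x=[82.5500 77.3000 57.9500 31.1500 8.8000 8.2500] k=[78 80 58 28 11 5]
t=6: x=[78.3000 76.4000 56.8000 29.9500 12.6500 5.9000] k=[76 76 59 26 13 6]
t=7: x=[76.0000 73.4500 56.6000 29.0000 13.9000 7.0500] k=[80 78 54 26 11 12]
t=8: x=[79.7000 74.7000 53.4000 27.9500 13.4000 11.8500] k=[80 73 49 25 18 10]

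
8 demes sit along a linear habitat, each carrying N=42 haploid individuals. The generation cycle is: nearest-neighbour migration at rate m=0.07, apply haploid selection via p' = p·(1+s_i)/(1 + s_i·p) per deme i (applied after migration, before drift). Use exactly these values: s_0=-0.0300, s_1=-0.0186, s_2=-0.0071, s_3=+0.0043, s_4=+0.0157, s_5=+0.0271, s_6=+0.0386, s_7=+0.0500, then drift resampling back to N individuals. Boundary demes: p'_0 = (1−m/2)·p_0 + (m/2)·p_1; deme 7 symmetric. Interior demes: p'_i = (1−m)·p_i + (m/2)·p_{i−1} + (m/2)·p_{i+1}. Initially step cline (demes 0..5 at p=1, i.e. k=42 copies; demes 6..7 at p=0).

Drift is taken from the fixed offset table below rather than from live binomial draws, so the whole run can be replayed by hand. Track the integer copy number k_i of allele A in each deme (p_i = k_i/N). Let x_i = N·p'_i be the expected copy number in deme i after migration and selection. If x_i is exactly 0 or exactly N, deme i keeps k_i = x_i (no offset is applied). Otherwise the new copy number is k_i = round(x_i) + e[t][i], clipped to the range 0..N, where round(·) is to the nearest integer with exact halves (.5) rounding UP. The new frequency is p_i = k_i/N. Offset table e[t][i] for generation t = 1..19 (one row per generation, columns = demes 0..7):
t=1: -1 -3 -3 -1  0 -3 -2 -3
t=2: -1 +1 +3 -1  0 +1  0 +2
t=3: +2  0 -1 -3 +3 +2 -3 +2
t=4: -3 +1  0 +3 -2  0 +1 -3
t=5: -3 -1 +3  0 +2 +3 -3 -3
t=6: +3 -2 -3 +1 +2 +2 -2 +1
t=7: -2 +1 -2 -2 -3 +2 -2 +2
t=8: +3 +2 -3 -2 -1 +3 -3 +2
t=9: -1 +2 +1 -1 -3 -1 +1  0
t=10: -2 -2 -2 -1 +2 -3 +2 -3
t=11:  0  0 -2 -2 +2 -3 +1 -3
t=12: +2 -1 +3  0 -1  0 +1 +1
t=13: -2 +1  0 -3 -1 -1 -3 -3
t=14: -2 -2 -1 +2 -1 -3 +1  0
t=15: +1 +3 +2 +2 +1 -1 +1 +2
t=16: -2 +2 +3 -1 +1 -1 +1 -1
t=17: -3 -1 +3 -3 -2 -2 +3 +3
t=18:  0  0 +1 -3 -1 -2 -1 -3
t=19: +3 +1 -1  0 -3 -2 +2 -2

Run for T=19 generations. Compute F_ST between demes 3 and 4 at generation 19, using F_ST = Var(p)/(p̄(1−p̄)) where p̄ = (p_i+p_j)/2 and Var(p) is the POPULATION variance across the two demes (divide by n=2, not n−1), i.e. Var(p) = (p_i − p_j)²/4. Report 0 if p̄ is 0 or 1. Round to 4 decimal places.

0.0000

t=0: k=[42 42 42 42 42 42 0 0]
t=1: x=[42.0000 42.0000 42.0000 42.0000 42.0000 40.5675 1.5247 0.0000] k=[42 42 42 42 42 38 0 0]
t=2: x=[42.0000 42.0000 42.0000 42.0000 41.8622 36.9304 1.3797 0.0000] k=[42 42 42 42 42 38 1 0]
t=3: x=[42.0000 42.0000 42.0000 42.0000 41.8622 36.9647 2.3424 0.0367] k=[42 42 42 42 42 39 0 2]
t=4: x=[42.0000 42.0000 42.0000 42.0000 41.8966 37.8413 1.4884 2.0219] k=[42 42 42 42 40 38 2 0]
t=5: x=[42.0000 42.0000 42.0000 41.9303 40.0295 36.9304 3.3034 0.0735] k=[42 42 42 42 42 40 0 0]
t=6: x=[42.0000 42.0000 42.0000 42.0000 41.9311 38.7511 1.4522 0.0000] k=[42 42 42 42 42 41 0 0]
t=7: x=[42.0000 42.0000 42.0000 42.0000 41.9655 39.6598 1.4884 0.0000] k=[42 42 42 42 39 42 0 0]
t=8: x=[42.0000 42.0000 42.0000 41.8954 39.2503 40.4650 1.5247 0.0000] k=[42 42 42 40 38 42 0 0]
t=9: x=[42.0000 42.0000 41.9295 40.0082 38.2634 40.4309 1.5247 0.0000] k=[42 42 42 39 35 39 3 0]
t=10: x=[42.0000 42.0000 41.8943 38.9771 35.3675 37.7042 4.2990 0.1102] k=[42 42 40 38 37 35 6 0]
t=11: x=[42.0000 41.9287 39.9864 38.0504 37.0336 34.2258 7.0237 0.2204] k=[42 42 38 36 39 31 8 0]
t=12: x=[42.0000 41.8574 38.0445 36.1965 38.6632 30.6973 8.7852 0.2939] k=[42 41 41 36 38 31 10 1]
t=13: x=[41.9639 41.0171 40.8168 36.2663 37.7449 30.7318 10.7196 1.3786] k=[40 42 41 33 37 30 8 0]
t=14: x=[40.0131 41.8930 40.7464 33.4493 36.6877 29.7088 8.7494 0.2939] k=[38 40 40 35 36 27 10 0]
t=15: x=[37.9601 39.8927 39.8103 35.2344 35.7335 26.9790 10.5412 0.3673] k=[39 42 42 37 37 26 12 2]
t=16: x=[39.0218 41.8930 41.8238 37.1933 36.6877 26.1597 12.4695 2.4606] k=[37 42 42 36 38 25 13 1]
t=17: x=[37.0434 41.8217 41.7885 36.3012 37.5375 25.3047 13.3424 1.4885] k=[34 41 42 33 36 23 16 4]
t=18: x=[34.0506 40.7677 41.6475 33.4493 35.5258 23.4872 16.2002 4.6167] k=[34 41 42 30 35 21 15 2]
t=19: x=[34.0506 40.7677 41.5418 30.6306 34.4321 21.5606 15.1195 2.5702] k=[37 42 41 31 31 20 17 1]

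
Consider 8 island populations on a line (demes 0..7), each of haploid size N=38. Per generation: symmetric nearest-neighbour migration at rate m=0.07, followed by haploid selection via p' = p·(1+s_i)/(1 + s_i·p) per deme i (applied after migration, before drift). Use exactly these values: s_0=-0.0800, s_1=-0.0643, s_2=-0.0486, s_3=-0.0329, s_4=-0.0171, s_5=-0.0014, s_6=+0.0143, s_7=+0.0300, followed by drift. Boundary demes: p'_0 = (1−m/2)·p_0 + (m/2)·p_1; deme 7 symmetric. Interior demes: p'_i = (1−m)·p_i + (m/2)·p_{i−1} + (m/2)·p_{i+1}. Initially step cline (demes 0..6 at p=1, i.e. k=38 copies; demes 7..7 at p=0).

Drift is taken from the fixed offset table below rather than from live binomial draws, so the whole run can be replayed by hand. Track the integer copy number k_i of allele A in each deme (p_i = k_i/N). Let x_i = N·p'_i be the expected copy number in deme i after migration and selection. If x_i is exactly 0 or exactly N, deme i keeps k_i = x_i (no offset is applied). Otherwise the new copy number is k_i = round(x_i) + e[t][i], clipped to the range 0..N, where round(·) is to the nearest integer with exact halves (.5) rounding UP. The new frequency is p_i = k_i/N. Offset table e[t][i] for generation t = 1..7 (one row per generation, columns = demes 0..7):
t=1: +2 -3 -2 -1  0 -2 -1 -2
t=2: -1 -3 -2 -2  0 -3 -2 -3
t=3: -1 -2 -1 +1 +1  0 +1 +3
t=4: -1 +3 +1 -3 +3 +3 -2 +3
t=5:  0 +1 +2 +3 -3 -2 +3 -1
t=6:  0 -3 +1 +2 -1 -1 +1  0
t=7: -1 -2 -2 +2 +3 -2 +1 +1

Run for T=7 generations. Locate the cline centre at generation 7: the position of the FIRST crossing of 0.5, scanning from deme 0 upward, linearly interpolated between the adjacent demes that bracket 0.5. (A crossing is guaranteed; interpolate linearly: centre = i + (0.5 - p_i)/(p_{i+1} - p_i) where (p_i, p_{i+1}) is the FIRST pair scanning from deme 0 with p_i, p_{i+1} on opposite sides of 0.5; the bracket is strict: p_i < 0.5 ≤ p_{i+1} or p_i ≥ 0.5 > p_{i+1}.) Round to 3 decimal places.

t=0: k=[38 38 38 38 38 38 38 0]
t=1: x=[38.0000 38.0000 38.0000 38.0000 38.0000 38.0000 36.6881 1.3685] k=[38 38 38 38 38 38 36 0]
t=2: x=[38.0000 38.0000 38.0000 38.0000 38.0000 37.9299 34.8512 1.2965] k=[38 38 38 38 38 35 33 0]
t=3: x=[38.0000 38.0000 38.0000 38.0000 37.8932 35.0312 31.9872 1.1886] k=[38 38 38 38 38 35 33 4]
t=4: x=[38.0000 38.0000 38.0000 38.0000 37.8932 35.0312 32.1259 5.1451] k=[38 38 38 38 38 38 30 8]
t=5: x=[38.0000 38.0000 38.0000 38.0000 38.0000 37.7196 29.6032 8.9710] k=[38 38 38 38 38 36 33 8]
t=6: x=[38.0000 38.0000 38.0000 38.0000 37.9288 35.9623 32.2991 9.0776] k=[38 38 38 38 37 35 33 9]
t=7: x=[38.0000 38.0000 38.0000 37.9638 36.9475 34.9961 32.2991 10.0571] k=[38 38 38 38 38 33 33 11]

6.636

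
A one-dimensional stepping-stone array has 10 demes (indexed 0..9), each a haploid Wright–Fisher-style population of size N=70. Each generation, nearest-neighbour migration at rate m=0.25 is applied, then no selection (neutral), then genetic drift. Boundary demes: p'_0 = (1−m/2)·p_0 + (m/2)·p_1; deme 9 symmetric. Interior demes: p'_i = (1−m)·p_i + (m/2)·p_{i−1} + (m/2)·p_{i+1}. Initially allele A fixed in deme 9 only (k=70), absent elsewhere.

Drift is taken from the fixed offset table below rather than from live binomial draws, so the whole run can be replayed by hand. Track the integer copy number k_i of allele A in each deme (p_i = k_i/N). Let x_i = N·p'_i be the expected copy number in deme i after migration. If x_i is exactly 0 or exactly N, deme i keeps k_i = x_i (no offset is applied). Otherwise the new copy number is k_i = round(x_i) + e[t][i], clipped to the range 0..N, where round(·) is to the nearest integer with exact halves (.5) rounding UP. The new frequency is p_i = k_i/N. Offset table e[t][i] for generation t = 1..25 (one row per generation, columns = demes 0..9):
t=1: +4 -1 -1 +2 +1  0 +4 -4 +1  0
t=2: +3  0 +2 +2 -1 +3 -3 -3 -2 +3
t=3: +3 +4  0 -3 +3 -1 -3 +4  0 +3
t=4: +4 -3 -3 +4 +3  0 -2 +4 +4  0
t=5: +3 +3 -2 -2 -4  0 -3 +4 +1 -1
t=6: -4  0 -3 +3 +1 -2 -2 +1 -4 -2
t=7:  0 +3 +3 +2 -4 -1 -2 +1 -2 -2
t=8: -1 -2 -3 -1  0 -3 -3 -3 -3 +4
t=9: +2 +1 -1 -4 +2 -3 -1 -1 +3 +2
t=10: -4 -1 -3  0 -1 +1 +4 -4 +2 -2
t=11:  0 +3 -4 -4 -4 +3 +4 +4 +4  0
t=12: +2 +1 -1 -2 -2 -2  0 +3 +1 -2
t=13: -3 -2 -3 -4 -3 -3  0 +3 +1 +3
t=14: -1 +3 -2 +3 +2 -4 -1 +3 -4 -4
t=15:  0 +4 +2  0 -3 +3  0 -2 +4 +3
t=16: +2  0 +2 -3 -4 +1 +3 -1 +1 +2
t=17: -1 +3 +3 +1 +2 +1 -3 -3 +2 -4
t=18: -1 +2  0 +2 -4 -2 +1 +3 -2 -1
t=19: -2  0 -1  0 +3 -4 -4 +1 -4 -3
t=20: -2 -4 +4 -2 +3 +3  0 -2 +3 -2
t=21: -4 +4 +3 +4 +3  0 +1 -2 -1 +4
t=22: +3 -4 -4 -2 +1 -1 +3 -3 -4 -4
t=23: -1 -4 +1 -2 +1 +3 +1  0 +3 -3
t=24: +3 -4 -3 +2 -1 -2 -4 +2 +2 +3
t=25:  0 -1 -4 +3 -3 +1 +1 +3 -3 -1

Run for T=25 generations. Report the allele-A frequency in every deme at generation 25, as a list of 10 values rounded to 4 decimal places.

[0.0714, 0.0000, 0.0000, 0.1143, 0.0571, 0.1286, 0.1714, 0.2857, 0.2857, 0.3286]

t=0: k=[0 0 0 0 0 0 0 0 0 70]
t=1: x=[0.0000 0.0000 0.0000 0.0000 0.0000 0.0000 0.0000 0.0000 8.7500 61.2500] k=[0 0 0 0 0 0 0 0 10 61]
t=2: x=[0.0000 0.0000 0.0000 0.0000 0.0000 0.0000 0.0000 1.2500 15.1250 54.6250] k=[0 0 0 0 0 0 0 0 13 58]
t=3: x=[0.0000 0.0000 0.0000 0.0000 0.0000 0.0000 0.0000 1.6250 17.0000 52.3750] k=[0 0 0 0 0 0 0 6 17 55]
t=4: x=[0.0000 0.0000 0.0000 0.0000 0.0000 0.0000 0.7500 6.6250 20.3750 50.2500] k=[0 0 0 0 0 0 0 11 24 50]
t=5: x=[0.0000 0.0000 0.0000 0.0000 0.0000 0.0000 1.3750 11.2500 25.6250 46.7500] k=[0 0 0 0 0 0 0 15 27 46]
t=6: x=[0.0000 0.0000 0.0000 0.0000 0.0000 0.0000 1.8750 14.6250 27.8750 43.6250] k=[0 0 0 0 0 0 0 16 24 42]
t=7: x=[0.0000 0.0000 0.0000 0.0000 0.0000 0.0000 2.0000 15.0000 25.2500 39.7500] k=[0 0 0 0 0 0 0 16 23 38]
t=8: x=[0.0000 0.0000 0.0000 0.0000 0.0000 0.0000 2.0000 14.8750 24.0000 36.1250] k=[0 0 0 0 0 0 0 12 21 40]
t=9: x=[0.0000 0.0000 0.0000 0.0000 0.0000 0.0000 1.5000 11.6250 22.2500 37.6250] k=[0 0 0 0 0 0 1 11 25 40]
t=10: x=[0.0000 0.0000 0.0000 0.0000 0.0000 0.1250 2.1250 11.5000 25.1250 38.1250] k=[0 0 0 0 0 1 6 8 27 36]
t=11: x=[0.0000 0.0000 0.0000 0.0000 0.1250 1.5000 5.6250 10.1250 25.7500 34.8750] k=[0 0 0 0 0 5 10 14 30 35]
t=12: x=[0.0000 0.0000 0.0000 0.0000 0.6250 5.0000 9.8750 15.5000 28.6250 34.3750] k=[0 0 0 0 0 3 10 19 30 32]
t=13: x=[0.0000 0.0000 0.0000 0.0000 0.3750 3.5000 10.2500 19.2500 28.8750 31.7500] k=[0 0 0 0 0 1 10 22 30 35]
t=14: x=[0.0000 0.0000 0.0000 0.0000 0.1250 2.0000 10.3750 21.5000 29.6250 34.3750] k=[0 0 0 0 2 0 9 25 26 30]
t=15: x=[0.0000 0.0000 0.0000 0.2500 1.5000 1.3750 9.8750 23.1250 26.3750 29.5000] k=[0 0 0 0 0 4 10 21 30 33]
t=16: x=[0.0000 0.0000 0.0000 0.0000 0.5000 4.2500 10.6250 20.7500 29.2500 32.6250] k=[0 0 0 0 0 5 14 20 30 35]
t=17: x=[0.0000 0.0000 0.0000 0.0000 0.6250 5.5000 13.6250 20.5000 29.3750 34.3750] k=[0 0 0 0 3 7 11 18 31 30]
t=18: x=[0.0000 0.0000 0.0000 0.3750 3.1250 7.0000 11.3750 18.7500 29.2500 30.1250] k=[0 0 0 2 0 5 12 22 27 29]
t=19: x=[0.0000 0.0000 0.2500 1.5000 0.8750 5.2500 12.3750 21.3750 26.6250 28.7500] k=[0 0 0 2 4 1 8 22 23 26]
t=20: x=[0.0000 0.0000 0.2500 2.0000 3.3750 2.2500 8.8750 20.3750 23.2500 25.6250] k=[0 0 4 0 6 5 9 18 26 24]
t=21: x=[0.0000 0.5000 3.0000 1.2500 5.1250 5.6250 9.6250 17.8750 24.7500 24.2500] k=[0 5 6 5 8 6 11 16 24 28]
t=22: x=[0.6250 4.5000 5.7500 5.5000 7.3750 6.8750 11.0000 16.3750 23.5000 27.5000] k=[4 1 2 4 8 6 14 13 20 24]
t=23: x=[3.6250 1.5000 2.1250 4.2500 7.2500 7.2500 12.8750 14.0000 19.6250 23.5000] k=[3 0 3 2 8 10 14 14 23 21]
t=24: x=[2.6250 0.7500 2.5000 2.8750 7.5000 10.2500 13.5000 15.1250 21.6250 21.2500] k=[6 0 0 5 7 8 10 17 24 24]
t=25: x=[5.2500 0.7500 0.6250 4.6250 6.8750 8.1250 10.6250 17.0000 23.1250 24.0000] k=[5 0 0 8 4 9 12 20 20 23]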